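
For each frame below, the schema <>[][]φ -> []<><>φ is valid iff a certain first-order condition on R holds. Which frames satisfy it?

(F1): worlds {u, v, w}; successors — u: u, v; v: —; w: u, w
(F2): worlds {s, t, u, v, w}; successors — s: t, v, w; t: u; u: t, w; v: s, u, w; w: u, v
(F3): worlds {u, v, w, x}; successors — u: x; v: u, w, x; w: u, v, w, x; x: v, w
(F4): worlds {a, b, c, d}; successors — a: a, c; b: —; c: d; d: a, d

(F2), (F3), (F4)

This is the axiom for a generalized confluence (Geach) condition; its first-order frame correspondent is forall x forall y forall z ((xRy & xRz) -> exists w (y R^2 w & z R^2 w)).
(F1): fails — uRu, uRv but no t with uR²t and vR²t.
(F2): condition met.
(F3): condition met.
(F4): condition met.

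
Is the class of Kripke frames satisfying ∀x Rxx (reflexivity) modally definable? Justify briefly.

Yes — defined by □q → q

The condition is reflexivity. A defining modal formula is □q → q.
Suppose □q→q is valid. At any x set V(q)={w : Rxw}. Then □q holds at x, so q holds at x, i.e. Rxx.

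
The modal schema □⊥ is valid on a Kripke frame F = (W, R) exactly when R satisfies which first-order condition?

emptiness of R

□⊥ is valid iff no world has any successor (otherwise □⊥ fails at any world with one).
Conversely, on a frame with emptiness of R the schema holds at every world under every valuation.
So the correspondent is emptiness of R.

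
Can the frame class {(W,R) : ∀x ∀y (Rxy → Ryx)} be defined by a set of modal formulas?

This is a Sahlqvist condition; the B axiom p → □◇p defines it.
Suppose p→□◇p is valid. Take Rxy and set V(p)={x}. Then p at x, so □◇p at x, so ◇p at y, so some z with Ryz has p; z=x, i.e. Ryx.

Definable; p → □◇p defines it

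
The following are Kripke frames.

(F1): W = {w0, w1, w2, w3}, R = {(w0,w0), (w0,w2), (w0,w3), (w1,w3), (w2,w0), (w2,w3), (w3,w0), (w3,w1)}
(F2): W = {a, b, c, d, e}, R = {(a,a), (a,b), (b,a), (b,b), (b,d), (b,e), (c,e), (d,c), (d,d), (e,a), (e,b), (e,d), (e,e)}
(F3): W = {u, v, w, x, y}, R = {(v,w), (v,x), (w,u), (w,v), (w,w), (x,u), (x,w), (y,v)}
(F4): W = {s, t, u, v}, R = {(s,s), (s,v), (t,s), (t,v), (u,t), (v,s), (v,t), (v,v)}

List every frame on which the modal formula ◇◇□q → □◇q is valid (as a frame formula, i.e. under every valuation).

This is the axiom for a generalized confluence (Geach) condition; its first-order frame correspondent is ∀x ∀y ∀z ((xR²y ∧ xRz) → ∃w (yRw ∧ zRw)).
(F1): fails — w0R²w1, w0Rw3 but no w with w1Rw and w3Rw.
(F2): fails — aR²d, aRa but no w with dRw and aRw.
(F3): fails — vR²u, vRw but no t with uRt and wRt.
(F4): satisfies the condition.
Valid on: (F4).

(F4)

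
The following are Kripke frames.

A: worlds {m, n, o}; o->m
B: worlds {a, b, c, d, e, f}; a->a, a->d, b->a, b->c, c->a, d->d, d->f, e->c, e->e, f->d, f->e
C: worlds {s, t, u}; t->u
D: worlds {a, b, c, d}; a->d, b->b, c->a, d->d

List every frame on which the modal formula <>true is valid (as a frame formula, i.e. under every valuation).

The schema corresponds to seriality: forall x exists y Rxy.
A: fails — world m has no successor.
B: satisfies the condition.
C: fails — world s has no successor.
D: satisfies the condition.

B, D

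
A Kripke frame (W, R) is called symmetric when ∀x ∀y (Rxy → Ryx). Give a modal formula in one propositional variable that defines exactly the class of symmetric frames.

The condition is symmetry. The B schema ψ → □◇ψ defines it.
Suppose ψ→□◇ψ is valid. Take Rxy and set V(ψ)={x}. Then ψ at x, so □◇ψ at x, so ◇ψ at y, so some z with Ryz has ψ; z=x, i.e. Ryx.

ψ → □◇ψ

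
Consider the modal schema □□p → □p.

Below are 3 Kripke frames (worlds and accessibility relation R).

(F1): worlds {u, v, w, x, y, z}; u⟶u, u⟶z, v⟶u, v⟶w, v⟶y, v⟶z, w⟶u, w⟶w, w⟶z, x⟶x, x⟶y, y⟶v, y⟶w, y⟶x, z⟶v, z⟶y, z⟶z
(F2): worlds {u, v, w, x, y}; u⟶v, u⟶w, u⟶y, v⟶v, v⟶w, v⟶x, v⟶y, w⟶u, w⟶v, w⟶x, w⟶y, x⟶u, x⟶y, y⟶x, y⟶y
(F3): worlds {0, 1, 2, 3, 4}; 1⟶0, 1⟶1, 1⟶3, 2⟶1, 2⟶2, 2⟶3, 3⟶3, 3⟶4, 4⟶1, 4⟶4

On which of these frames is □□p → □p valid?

This is the axiom for density; its first-order frame correspondent is ∀x ∀y (Rxy → ∃z (Rxz ∧ Rzy)).
(F1): fails — Ryv but no t with Ryt and Rtv.
(F2): fails — Rxu but no z with Rxz and Rzu.
(F3): satisfies the condition.

(F3)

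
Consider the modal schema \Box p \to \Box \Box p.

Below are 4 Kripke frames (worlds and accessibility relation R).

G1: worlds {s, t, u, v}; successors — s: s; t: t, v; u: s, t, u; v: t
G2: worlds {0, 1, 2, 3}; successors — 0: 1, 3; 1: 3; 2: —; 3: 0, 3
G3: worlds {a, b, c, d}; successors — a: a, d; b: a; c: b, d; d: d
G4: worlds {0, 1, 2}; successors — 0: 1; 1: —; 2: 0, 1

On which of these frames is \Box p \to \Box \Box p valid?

Frame correspondent (Sahlqvist): \forall x \forall y \forall z (Rxy \wedge Ryz \to Rxz) — i.e. transitivity.
G1: fails — Rut and Rtv but not Ruv.
G2: fails — R03 and R30 but not R00.
G3: fails — Rba and Rad but not Rbd.
G4: condition met.

G4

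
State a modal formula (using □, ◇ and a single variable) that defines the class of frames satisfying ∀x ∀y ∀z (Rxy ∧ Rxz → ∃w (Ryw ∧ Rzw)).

This is convergence; the standard corresponding axiom is .2: ◇□ψ → □◇ψ.
Suppose ◇□ψ→□◇ψ is valid. Take Rxy, Rxz and set V(ψ)={w : Ryw}. Then □ψ at y so ◇□ψ at x, so □◇ψ at x, so ◇ψ at z, giving w with Rzw and Ryw.

◇□ψ → □◇ψ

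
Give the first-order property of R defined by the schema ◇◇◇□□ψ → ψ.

This is a Sahlqvist (Geach-type) schema ◇^3□^2ψ → □^0◇^0ψ.
Minimal-valuation argument: fix x; take any y with xR^3y and any z with xR^0z. Set V(ψ) to the set of worlds R-reachable from y in exactly 2 steps. Then □^2ψ holds at y, so the antecedent holds at x; validity forces ◇^0ψ at z, giving a w with zR^0w and yR^2w.
First-order correspondent: ∀x ∀y (xR³y → ∃w (yR²w ∧ x = w)).

∀x ∀y (xR³y → ∃w (yR²w ∧ x = w))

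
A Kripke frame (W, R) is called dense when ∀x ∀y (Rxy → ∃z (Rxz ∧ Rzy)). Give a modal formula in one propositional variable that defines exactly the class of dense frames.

This is density; the standard corresponding axiom is C4: □□ψ → □ψ.

□□ψ → □ψ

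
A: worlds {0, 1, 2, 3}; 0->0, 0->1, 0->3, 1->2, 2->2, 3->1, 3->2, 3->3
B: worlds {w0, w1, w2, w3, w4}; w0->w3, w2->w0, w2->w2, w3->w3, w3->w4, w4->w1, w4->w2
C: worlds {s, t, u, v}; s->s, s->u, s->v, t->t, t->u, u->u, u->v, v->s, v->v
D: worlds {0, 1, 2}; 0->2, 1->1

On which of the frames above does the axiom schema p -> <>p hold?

C

The schema corresponds to reflexivity: forall x Rxx.
A: fails — world 1 does not see itself.
B: fails — world w0 does not see itself.
C: satisfies the condition.
D: fails — world 0 does not see itself.
Valid on: C.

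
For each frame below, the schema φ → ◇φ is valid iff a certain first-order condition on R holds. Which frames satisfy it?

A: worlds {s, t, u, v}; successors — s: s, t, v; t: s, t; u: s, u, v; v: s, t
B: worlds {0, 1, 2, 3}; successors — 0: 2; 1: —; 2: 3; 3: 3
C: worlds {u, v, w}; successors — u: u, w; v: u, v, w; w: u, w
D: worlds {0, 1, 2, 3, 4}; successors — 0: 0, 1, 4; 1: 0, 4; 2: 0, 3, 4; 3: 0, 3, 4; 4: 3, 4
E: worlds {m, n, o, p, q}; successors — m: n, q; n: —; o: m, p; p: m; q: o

Frame correspondent (Sahlqvist): ∀x Rxx — i.e. reflexivity.
A: fails — world v does not see itself.
B: fails — world 0 does not see itself.
C: holds.
D: fails — world 1 does not see itself.
E: fails — world m does not see itself.

C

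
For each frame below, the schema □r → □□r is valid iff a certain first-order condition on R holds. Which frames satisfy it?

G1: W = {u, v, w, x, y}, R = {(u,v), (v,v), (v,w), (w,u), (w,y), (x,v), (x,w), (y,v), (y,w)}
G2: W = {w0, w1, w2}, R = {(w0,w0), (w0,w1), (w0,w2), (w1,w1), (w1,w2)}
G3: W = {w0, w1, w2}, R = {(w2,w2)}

G2, G3

Frame correspondent (Sahlqvist): ∀x ∀y ∀z (Rxy ∧ Ryz → Rxz) — i.e. transitivity.
G1: fails — Ruv and Rvw but not Ruw.
G2: holds.
G3: holds.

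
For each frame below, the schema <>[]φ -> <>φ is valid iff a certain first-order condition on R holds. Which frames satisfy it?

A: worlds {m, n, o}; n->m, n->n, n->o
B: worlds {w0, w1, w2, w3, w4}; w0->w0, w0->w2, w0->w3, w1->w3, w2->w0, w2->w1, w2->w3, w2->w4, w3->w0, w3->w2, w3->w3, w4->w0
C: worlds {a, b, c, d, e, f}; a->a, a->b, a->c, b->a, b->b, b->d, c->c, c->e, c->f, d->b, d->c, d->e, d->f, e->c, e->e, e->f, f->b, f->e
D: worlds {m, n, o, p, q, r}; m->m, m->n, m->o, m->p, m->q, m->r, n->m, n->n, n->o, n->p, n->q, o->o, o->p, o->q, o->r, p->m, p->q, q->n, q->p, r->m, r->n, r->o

B, C

The schema corresponds to a generalized confluence (Geach) condition: forall x forall y (xRy -> exists w (yRw & xRw)).
A: fails — nRm but no w with mRw and nRw.
B: satisfies the condition.
C: satisfies the condition.
D: fails — pRq but no w with qRw and pRw.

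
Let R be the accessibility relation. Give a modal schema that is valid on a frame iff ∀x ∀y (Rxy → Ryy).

This is shift-reflexivity; the standard corresponding axiom is T□: □(□p → p).
Suppose □(□p→p) is valid. Take Rxy and set V(p)={w : Ryw}. Then at y, □p holds; since □(□p→p) at x, □p→p at y, so p at y, i.e. Ryy.

□(□p → p)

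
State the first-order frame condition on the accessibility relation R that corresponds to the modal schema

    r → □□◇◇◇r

This is a Sahlqvist (Geach-type) schema ◇^0□^0r → □^2◇^3r.
Minimal-valuation argument: fix x; take any y with xR^0y and any z with xR^2z. Set V(r) to the set of worlds R-reachable from y in exactly 0 steps. Then □^0r holds at y, so the antecedent holds at x; validity forces ◇^3r at z, giving a w with zR^3w and yR^0w.
First-order correspondent: ∀x ∀z (xR²z → ∃w (x = w ∧ zR³w)).

∀x ∀z (xR²z → ∃w (x = w ∧ zR³w))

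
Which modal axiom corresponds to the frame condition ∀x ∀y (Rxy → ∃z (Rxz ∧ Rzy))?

□□s → □s

The condition is density. The C4 schema □□s → □s defines it.
Suppose □□s→□s is valid. Take Rxy and set V(s)={w : xR²w}. Then □□s at x, so □s at x, so s at y, i.e. ∃z(Rxz∧Rzy).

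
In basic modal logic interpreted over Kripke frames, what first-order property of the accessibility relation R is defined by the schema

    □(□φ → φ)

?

Suppose □(□φ→φ) is valid. Take Rxy and set V(φ)={w : Ryw}. Then at y, □φ holds; since □(□φ→φ) at x, □φ→φ at y, so φ at y, i.e. Ryy.

shift-reflexivity: ∀x ∀y (Rxy → Ryy)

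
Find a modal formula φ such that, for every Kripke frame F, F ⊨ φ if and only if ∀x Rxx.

□ψ → ψ

The condition is reflexivity. The T schema □ψ → ψ defines it.
Suppose □ψ→ψ is valid. At any x set V(ψ)={w : Rxw}. Then □ψ holds at x, so ψ holds at x, i.e. Rxx.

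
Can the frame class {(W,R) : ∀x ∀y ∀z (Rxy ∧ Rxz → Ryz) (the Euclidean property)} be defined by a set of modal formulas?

Yes: it is the Euclidean property, defined by the 5 schema ◇r → □◇r.
Suppose ◇r→□◇r is valid. Take Rxy, Rxz and set V(r)={y}. Then ◇r at x, so □◇r at x, so ◇r at z, so some w with Rzw has r; w=y, i.e. Rzy. By symmetry of the argument, Ryz.

Definable; ◇r → □◇r defines it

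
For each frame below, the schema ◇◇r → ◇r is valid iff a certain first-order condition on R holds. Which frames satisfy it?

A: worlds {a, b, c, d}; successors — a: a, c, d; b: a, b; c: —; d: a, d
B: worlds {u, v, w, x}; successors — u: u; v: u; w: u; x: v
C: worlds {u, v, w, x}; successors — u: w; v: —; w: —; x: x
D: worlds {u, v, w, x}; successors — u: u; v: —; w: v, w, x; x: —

C, D

This is the axiom for transitivity; its first-order frame correspondent is ∀x ∀y ∀z (Rxy ∧ Ryz → Rxz).
A: fails — Rba and Rac but not Rbc.
B: fails — Rxv and Rvu but not Rxu.
C: ✓.
D: ✓.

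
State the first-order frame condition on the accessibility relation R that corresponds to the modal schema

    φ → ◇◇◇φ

This is a Sahlqvist (Geach-type) schema ◇^0□^0φ → □^0◇^3φ.
Minimal-valuation argument: fix x; take any y with xR^0y and any z with xR^0z. Set V(φ) to the set of worlds R-reachable from y in exactly 0 steps. Then □^0φ holds at y, so the antecedent holds at x; validity forces ◇^3φ at z, giving a w with zR^3w and yR^0w.
First-order correspondent: ∀x ∃w (x = w ∧ xR³w).

∀x ∃w (x = w ∧ xR³w)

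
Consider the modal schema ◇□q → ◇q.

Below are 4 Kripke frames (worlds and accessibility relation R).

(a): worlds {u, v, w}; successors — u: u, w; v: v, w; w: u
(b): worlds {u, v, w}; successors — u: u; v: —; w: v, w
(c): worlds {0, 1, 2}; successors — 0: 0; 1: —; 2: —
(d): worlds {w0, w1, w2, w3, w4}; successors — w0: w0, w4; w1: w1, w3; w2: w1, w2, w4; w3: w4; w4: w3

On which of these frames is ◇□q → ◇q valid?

This is the axiom for a generalized confluence (Geach) condition; its first-order frame correspondent is ∀x ∀y (xRy → ∃w (yRw ∧ xRw)).
(a): fails — vRw but no t with wRt and vRt.
(b): fails — wRv but no t with vRt and wRt.
(c): holds.
(d): fails — w0Rw4 but no w with w4Rw and w0Rw.
Valid on: (c).

(c)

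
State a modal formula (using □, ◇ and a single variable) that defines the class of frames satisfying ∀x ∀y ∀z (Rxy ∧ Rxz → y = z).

◇r → □r

The condition is partial functionality. The CD schema ◇r → □r defines it.
Suppose ◇r→□r is valid. Take Rxy, Rxz and set V(r)={y}. Then ◇r at x, so □r at x, so r at z, i.e. z=y.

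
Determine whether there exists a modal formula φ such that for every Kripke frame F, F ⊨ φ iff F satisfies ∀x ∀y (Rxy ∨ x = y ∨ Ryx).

Modal frame validity is preserved under disjoint unions.
Take 3 disjoint single-world reflexive frames: each is trivially connected, but their disjoint union has 3 worlds with no edge between distinct components, so it is not connected.
Hence connectedness of R is not modally definable.

Not definable by any modal formula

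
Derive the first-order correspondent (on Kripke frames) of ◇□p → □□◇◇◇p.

This is a Sahlqvist (Geach-type) schema ◇^1□^1p → □^2◇^3p.
Minimal-valuation argument: fix x; take any y with xR^1y and any z with xR^2z. Set V(p) to the set of worlds R-reachable from y in exactly 1 step. Then □^1p holds at y, so the antecedent holds at x; validity forces ◇^3p at z, giving a w with zR^3w and yR^1w.
First-order correspondent: ∀x ∀y ∀z ((xRy ∧ xR²z) → ∃w (yRw ∧ zR³w)).

∀x ∀y ∀z ((xRy ∧ xR²z) → ∃w (yRw ∧ zR³w))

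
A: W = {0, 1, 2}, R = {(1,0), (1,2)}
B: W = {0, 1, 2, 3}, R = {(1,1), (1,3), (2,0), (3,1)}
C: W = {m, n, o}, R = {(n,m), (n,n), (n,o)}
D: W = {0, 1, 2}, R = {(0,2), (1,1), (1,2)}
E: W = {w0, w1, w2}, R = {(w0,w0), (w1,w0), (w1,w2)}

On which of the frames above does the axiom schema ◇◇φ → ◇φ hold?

The schema corresponds to a generalized confluence (Geach) condition: ∀x ∀y (xR²y → ∃w (y = w ∧ xRw)).
A: holds.
B: fails — 3R²3 but no w with 3=w and 3Rw.
C: holds.
D: holds.
E: holds.

A, C, D, E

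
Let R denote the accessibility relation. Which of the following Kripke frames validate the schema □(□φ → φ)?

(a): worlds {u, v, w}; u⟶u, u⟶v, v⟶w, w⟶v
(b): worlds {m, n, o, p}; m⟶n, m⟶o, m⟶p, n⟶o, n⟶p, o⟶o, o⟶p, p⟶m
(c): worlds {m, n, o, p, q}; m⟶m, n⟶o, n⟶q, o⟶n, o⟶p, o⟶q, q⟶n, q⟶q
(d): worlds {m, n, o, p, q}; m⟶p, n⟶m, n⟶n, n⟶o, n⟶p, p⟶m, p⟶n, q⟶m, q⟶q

The schema corresponds to shift-reflexivity: ∀x ∀y (Rxy → Ryy).
(a): fails — Ruv but not Rvv.
(b): fails — Rop but not Rpp.
(c): fails — Ron but not Rnn.
(d): fails — Rpm but not Rmm.

none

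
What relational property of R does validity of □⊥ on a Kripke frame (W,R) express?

emptiness of R

This schema is the Ver axiom.
It corresponds to emptiness of R: ∀x ∀y ¬Rxy.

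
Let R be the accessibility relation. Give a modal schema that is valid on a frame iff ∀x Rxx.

A defining formula is □p → p (the T axiom).
Suppose □p→p is valid. At any x set V(p)={w : Rxw}. Then □p holds at x, so p holds at x, i.e. Rxx.

□p → p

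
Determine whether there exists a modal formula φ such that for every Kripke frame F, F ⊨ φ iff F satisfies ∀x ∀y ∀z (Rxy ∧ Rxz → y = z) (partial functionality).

Yes: it is partial functionality, defined by the CD schema ◇q → □q.

Yes — defined by ◇q → □q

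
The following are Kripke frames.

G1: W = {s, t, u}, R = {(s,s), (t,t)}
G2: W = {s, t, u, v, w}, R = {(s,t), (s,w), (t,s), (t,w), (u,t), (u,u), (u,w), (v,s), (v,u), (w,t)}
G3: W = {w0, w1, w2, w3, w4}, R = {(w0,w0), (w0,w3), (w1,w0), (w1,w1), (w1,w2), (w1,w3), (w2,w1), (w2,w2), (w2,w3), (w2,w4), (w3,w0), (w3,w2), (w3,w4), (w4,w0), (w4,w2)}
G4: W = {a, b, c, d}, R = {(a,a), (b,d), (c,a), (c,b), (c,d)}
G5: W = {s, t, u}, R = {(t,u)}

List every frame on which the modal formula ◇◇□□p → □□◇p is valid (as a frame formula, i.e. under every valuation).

G1, G3, G5

Frame correspondent (Sahlqvist): ∀x ∀y ∀z ((xR²y ∧ xR²z) → ∃w (yR²w ∧ zRw)) — i.e. a generalized confluence (Geach) condition.
G1: ✓.
G2: fails — sR²w, sR²w but no w* with wR²w* and wRw*.
G3: ✓.
G4: fails — cR²a, cR²d but no w with aR²w and dRw.
G5: ✓.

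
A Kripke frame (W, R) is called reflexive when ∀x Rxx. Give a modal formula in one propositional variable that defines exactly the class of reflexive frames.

□p → p

A defining formula is □p → p (the T axiom).
Suppose □p→p is valid. At any x set V(p)={w : Rxw}. Then □p holds at x, so p holds at x, i.e. Rxx.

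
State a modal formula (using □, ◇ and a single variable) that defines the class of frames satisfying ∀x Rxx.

□ψ → ψ

The condition is reflexivity. The T schema □ψ → ψ defines it.
Suppose □ψ→ψ is valid. At any x set V(ψ)={w : Rxw}. Then □ψ holds at x, so ψ holds at x, i.e. Rxx.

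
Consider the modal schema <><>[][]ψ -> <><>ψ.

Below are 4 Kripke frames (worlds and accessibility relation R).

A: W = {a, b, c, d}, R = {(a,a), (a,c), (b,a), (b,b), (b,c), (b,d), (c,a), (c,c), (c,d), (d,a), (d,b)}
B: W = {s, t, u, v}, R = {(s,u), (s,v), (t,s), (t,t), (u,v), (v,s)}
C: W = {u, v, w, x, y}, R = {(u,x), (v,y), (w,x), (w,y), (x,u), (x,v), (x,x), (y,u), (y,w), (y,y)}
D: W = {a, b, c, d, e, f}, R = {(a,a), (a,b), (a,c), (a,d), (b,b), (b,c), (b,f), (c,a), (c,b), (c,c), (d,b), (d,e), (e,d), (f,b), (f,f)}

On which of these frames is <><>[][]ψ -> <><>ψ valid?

Frame correspondent (Sahlqvist): forall x forall y (x R^2 y -> exists w (y R^2 w & x R^2 w)) — i.e. a generalized confluence (Geach) condition.
A: holds.
B: fails — vR²u but no w with uR²w and vR²w.
C: holds.
D: holds.

A, C, D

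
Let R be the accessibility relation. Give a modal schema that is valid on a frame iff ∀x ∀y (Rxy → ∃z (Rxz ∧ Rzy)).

□□q → □q

A defining formula is □□q → □q (the C4 axiom).
Suppose □□q→□q is valid. Take Rxy and set V(q)={w : xR²w}. Then □□q at x, so □q at x, so q at y, i.e. ∃z(Rxz∧Rzy).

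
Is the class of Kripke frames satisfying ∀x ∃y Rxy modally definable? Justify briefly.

This is a Sahlqvist condition; the D axiom □p → ◇p defines it.
Suppose □p→◇p is valid. At any x set V(p)=W. Then □p at x, so ◇p at x, so x has a successor.

Yes, by □p → ◇p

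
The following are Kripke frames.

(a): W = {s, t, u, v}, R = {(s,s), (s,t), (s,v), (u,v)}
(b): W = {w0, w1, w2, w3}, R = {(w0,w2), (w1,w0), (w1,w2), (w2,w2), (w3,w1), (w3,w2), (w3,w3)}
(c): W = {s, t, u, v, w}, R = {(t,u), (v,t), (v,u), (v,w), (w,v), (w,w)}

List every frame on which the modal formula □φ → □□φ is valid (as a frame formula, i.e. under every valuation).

Frame correspondent (Sahlqvist): ∀x ∀y ∀z (Rxy ∧ Ryz → Rxz) — i.e. transitivity.
(a): condition met.
(b): fails — Rw3w1 and Rw1w0 but not Rw3w0.
(c): fails — Rvw and Rwv but not Rvv.
Valid on: (a).

(a)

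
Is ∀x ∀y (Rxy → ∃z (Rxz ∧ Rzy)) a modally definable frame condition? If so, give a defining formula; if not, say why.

This is a Sahlqvist condition; the C4 axiom □□q → □q defines it.
Suppose □□q→□q is valid. Take Rxy and set V(q)={w : xR²w}. Then □□q at x, so □q at x, so q at y, i.e. ∃z(Rxz∧Rzy).

Yes — defined by □□q → □q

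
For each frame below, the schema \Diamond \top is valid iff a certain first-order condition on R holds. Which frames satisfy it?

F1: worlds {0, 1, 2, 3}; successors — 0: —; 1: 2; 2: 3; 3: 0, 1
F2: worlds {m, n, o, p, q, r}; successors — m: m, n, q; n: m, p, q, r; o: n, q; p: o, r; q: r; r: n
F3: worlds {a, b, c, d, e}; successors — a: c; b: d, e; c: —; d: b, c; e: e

This is the axiom for seriality; its first-order frame correspondent is \forall x \exists y Rxy.
F1: fails — world 0 has no successor.
F2: condition met.
F3: fails — world c has no successor.

F2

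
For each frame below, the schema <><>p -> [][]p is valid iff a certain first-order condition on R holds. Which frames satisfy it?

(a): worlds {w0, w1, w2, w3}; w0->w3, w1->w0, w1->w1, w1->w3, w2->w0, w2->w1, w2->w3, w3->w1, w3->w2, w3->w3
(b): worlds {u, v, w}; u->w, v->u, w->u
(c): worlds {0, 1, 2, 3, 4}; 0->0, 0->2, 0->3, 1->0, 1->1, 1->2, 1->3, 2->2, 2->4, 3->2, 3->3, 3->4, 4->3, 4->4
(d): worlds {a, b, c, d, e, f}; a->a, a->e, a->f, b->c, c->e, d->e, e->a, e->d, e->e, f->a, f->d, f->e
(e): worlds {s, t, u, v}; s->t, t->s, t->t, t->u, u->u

(b)

The schema corresponds to a generalized confluence (Geach) condition: forall x forall y forall z ((x R^2 y & x R^2 z) -> exists w (y = w & z = w)).
(a): fails — w0R²w1, w0R²w2 but w1 ≠ w2.
(b): ✓.
(c): fails — 0R²0, 0R²2 but 0 ≠ 2.
(d): fails — aR²a, aR²d but a ≠ d.
(e): fails — sR²s, sR²t but s ≠ t.
Valid on: (b).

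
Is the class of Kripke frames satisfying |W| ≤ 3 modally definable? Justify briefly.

No

Modal frame validity is preserved under disjoint unions.
Any modal formula valid on each of 4 disjoint one-world frames is valid on their disjoint union (validity is preserved under disjoint unions). Each one-world frame has |W|=1≤3, but the union has |W|=4.
Hence having at most 3 worlds is not modally definable.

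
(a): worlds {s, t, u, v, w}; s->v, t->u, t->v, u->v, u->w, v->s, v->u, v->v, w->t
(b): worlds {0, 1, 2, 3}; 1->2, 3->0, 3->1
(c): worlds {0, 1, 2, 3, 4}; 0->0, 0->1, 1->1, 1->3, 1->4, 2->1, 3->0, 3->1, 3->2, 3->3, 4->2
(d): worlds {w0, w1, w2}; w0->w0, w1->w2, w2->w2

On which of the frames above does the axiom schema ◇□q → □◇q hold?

Frame correspondent (Sahlqvist): ∀x ∀y ∀z (Rxy ∧ Rxz → ∃w (Ryw ∧ Rzw)) — i.e. convergence.
(a): fails — Ruv and Ruw but v and w have no common successor.
(b): fails — R12 and R12 but 2 and 2 have no common successor.
(c): fails — R11 and R14 but 1 and 4 have no common successor.
(d): holds.
Valid on: (d).

(d)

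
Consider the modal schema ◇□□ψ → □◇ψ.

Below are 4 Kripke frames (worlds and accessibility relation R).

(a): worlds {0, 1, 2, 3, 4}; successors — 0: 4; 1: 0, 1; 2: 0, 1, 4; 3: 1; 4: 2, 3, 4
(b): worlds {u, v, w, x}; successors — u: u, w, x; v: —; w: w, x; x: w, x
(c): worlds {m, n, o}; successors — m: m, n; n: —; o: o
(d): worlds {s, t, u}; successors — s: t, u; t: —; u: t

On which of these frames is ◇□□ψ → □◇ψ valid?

(b)

Frame correspondent (Sahlqvist): ∀x ∀y ∀z ((xRy ∧ xRz) → ∃w (yR²w ∧ zRw)) — i.e. a generalized confluence (Geach) condition.
(a): fails — 1R0, 1R1 but no w with 0R²w and 1Rw.
(b): condition met.
(c): fails — mRm, mRn but no w with mR²w and nRw.
(d): fails — sRt, sRt but no w with tR²w and tRw.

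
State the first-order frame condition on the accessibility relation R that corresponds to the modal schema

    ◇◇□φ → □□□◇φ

This is a Sahlqvist (Geach-type) schema ◇^2□^1φ → □^3◇^1φ.
Minimal-valuation argument: fix x; take any y with xR^2y and any z with xR^3z. Set V(φ) to the set of worlds R-reachable from y in exactly 1 step. Then □^1φ holds at y, so the antecedent holds at x; validity forces ◇^1φ at z, giving a w with zR^1w and yR^1w.
First-order correspondent: ∀x ∀y ∀z ((xR²y ∧ xR³z) → ∃w (yRw ∧ zRw)).

∀x ∀y ∀z ((xR²y ∧ xR³z) → ∃w (yRw ∧ zRw))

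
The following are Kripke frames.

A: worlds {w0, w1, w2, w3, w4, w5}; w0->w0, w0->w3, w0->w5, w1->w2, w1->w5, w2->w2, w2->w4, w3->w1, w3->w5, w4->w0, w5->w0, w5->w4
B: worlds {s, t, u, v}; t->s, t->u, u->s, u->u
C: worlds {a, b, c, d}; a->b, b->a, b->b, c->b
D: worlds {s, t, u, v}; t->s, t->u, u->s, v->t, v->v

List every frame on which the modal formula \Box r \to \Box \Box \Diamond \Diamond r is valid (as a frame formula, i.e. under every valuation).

The schema corresponds to a generalized confluence (Geach) condition: \forall x \forall z (x R^2 z \to \exists w (xRw \wedge z R^2 w)).
A: fails — w2R²w4 but no w with w2Rw and w4R²w.
B: fails — tR²s but no w with tRw and sR²w.
C: ✓.
D: fails — tR²s but no w with tRw and sR²w.

C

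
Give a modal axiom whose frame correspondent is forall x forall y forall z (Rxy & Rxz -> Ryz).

This is the Euclidean property; the standard corresponding axiom is 5: ◇q → □◇q.
Suppose ◇q→□◇q is valid. Take Rxy, Rxz and set V(q)={y}. Then ◇q at x, so □◇q at x, so ◇q at z, so some w with Rzw has q; w=y, i.e. Rzy. By symmetry of the argument, Ryz.

◇q → □◇q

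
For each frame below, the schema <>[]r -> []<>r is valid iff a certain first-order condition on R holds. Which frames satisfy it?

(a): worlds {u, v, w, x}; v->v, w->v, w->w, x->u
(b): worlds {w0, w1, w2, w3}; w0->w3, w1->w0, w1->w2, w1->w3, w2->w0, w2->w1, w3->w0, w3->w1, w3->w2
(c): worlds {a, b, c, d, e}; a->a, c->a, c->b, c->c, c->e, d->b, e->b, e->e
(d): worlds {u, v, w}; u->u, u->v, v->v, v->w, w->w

(d)

Frame correspondent (Sahlqvist): forall x forall y forall z (Rxy & Rxz -> exists w (Ryw & Rzw)) — i.e. convergence.
(a): fails — Rxu and Rxu but u and u have no common successor.
(b): fails — Rw1w2 and Rw1w0 but w2 and w0 have no common successor.
(c): fails — Rcc and Rcb but c and b have no common successor.
(d): condition met.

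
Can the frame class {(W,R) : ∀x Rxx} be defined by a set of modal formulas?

Yes, by □q → q

This is a Sahlqvist condition; the T axiom □q → q defines it.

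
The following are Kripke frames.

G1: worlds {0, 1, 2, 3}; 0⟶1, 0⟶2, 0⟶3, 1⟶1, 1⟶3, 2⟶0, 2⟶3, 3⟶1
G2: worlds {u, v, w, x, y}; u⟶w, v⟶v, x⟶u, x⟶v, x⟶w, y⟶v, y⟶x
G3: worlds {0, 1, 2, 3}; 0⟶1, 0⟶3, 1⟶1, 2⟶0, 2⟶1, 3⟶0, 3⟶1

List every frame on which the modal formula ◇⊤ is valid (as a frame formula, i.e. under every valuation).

The schema corresponds to seriality: ∀x ∃y Rxy.
G1: condition met.
G2: fails — world w has no successor.
G3: condition met.
Valid on: G1, G3.

G1, G3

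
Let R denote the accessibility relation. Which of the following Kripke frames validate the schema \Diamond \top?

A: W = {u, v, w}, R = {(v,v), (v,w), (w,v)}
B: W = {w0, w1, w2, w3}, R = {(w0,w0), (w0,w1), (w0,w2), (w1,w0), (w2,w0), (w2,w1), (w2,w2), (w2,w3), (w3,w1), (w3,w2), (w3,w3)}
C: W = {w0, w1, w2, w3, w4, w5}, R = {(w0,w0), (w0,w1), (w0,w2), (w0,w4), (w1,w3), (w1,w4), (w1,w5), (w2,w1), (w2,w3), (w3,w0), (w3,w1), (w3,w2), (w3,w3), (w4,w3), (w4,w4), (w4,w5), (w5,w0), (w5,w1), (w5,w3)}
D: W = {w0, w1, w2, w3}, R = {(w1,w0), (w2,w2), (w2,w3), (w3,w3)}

Frame correspondent (Sahlqvist): \forall x \exists y Rxy — i.e. seriality.
A: fails — world u has no successor.
B: holds.
C: holds.
D: fails — world w0 has no successor.
Valid on: B, C.

B, C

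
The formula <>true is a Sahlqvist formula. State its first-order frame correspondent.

This schema is equivalent to the D axiom □p → ◇p.
It corresponds to seriality: forall x exists y Rxy.

seriality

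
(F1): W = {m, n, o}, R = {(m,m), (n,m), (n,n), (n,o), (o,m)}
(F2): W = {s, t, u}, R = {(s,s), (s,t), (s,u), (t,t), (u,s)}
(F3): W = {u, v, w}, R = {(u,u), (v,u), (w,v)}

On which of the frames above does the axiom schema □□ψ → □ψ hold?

(F1), (F2)

This is the axiom for density; its first-order frame correspondent is ∀x ∀y (Rxy → ∃z (Rxz ∧ Rzy)).
(F1): satisfies the condition.
(F2): satisfies the condition.
(F3): fails — Rwv but no z with Rwz and Rzv.
Valid on: (F1), (F2).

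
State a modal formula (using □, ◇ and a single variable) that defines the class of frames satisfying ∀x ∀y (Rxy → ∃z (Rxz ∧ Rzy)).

This is density; the standard corresponding axiom is C4: □□p → □p.
Suppose □□p→□p is valid. Take Rxy and set V(p)={w : xR²w}. Then □□p at x, so □p at x, so p at y, i.e. ∃z(Rxz∧Rzy).

□□p → □p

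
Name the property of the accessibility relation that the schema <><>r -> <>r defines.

Replacing r by ¬r and contraposing gives the equivalent schema □r → □□r.
Suppose □r→□□r is valid. Take Rxy, Ryz and set V(r)={w : Rxw}. Then □r at x, so □□r at x, so □r at y, so r at z, i.e. Rxz.

transitivity: forall x forall y forall z (Rxy & Ryz -> Rxz)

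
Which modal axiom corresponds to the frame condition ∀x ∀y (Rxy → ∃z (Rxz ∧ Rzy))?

A defining formula is □□q → □q (the C4 axiom).
Suppose □□q→□q is valid. Take Rxy and set V(q)={w : xR²w}. Then □□q at x, so □q at x, so q at y, i.e. ∃z(Rxz∧Rzy).

□□q → □q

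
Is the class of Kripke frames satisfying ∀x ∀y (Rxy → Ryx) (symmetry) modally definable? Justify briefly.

This is a Sahlqvist condition; the B axiom q → □◇q defines it.
Suppose q→□◇q is valid. Take Rxy and set V(q)={x}. Then q at x, so □◇q at x, so ◇q at y, so some z with Ryz has q; z=x, i.e. Ryx.

Definable; q → □◇q defines it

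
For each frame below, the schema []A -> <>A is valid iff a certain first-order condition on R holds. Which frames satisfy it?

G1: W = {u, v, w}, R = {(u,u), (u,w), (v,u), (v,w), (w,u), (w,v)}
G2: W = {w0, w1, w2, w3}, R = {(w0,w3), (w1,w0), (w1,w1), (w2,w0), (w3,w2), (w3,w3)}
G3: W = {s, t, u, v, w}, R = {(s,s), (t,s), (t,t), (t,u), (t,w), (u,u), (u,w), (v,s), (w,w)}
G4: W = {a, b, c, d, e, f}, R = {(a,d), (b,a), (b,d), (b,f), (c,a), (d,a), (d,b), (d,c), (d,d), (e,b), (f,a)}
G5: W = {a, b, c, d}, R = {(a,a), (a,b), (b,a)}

Frame correspondent (Sahlqvist): forall x exists y Rxy — i.e. seriality.
G1: ✓.
G2: ✓.
G3: ✓.
G4: ✓.
G5: fails — world c has no successor.

G1, G2, G3, G4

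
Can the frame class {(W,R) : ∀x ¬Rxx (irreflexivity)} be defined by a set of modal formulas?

Modal frame validity is preserved under surjective bounded morphisms.
The 3-cycle (worlds s,t,u with s→t→u→s) is irreflexive, and the map sending every world to a single reflexive point • is a surjective bounded morphism (forth: every edge maps to (•,•); back: every world has a successor). So any modal formula valid on the 3-cycle is also valid on the reflexive point, which is not irreflexive.
So no modal formula (or set of formulas) defines exactly the irreflexive frames.

No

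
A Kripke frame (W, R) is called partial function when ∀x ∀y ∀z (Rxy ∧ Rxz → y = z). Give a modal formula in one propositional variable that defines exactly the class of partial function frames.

A defining formula is ◇s → □s (the CD axiom).
Suppose ◇s→□s is valid. Take Rxy, Rxz and set V(s)={y}. Then ◇s at x, so □s at x, so s at z, i.e. z=y.

◇s → □s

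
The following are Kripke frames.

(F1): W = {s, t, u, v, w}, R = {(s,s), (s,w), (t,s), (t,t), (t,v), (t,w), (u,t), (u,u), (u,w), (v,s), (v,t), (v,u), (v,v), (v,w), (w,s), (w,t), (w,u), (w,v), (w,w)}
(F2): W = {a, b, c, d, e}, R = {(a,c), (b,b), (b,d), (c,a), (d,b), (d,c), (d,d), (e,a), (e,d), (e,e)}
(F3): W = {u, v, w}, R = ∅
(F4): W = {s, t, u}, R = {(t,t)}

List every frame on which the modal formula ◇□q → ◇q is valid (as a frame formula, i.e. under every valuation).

This is the axiom for a generalized confluence (Geach) condition; its first-order frame correspondent is ∀x ∀y (xRy → ∃w (yRw ∧ xRw)).
(F1): condition met.
(F2): fails — aRc but no w with cRw and aRw.
(F3): condition met.
(F4): condition met.
Valid on: (F1), (F3), (F4).

(F1), (F3), (F4)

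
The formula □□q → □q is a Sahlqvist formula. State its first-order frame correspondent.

Suppose □□q→□q is valid. Take Rxy and set V(q)={w : xR²w}. Then □□q at x, so □q at x, so q at y, i.e. ∃z(Rxz∧Rzy).
The converse is a direct semantic check.
So the correspondent is density.

density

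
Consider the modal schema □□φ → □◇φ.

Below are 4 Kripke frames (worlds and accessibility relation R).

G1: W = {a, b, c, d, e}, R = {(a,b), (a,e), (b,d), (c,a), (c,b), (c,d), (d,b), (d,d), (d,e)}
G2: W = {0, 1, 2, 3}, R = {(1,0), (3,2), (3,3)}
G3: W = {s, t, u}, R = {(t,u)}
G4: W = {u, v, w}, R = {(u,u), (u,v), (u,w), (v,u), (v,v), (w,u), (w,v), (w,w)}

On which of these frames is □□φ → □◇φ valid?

G4

This is the axiom for a generalized confluence (Geach) condition; its first-order frame correspondent is ∀x ∀z (xRz → ∃w (xR²w ∧ zRw)).
G1: fails — aRe but no w with aR²w and eRw.
G2: fails — 1R0 but no w with 1R²w and 0Rw.
G3: fails — tRu but no w with tR²w and uRw.
G4: holds.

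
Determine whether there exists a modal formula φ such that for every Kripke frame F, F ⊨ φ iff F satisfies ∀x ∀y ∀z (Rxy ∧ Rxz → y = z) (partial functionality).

Definable; ◇r → □r defines it

This is a Sahlqvist condition; the CD axiom ◇r → □r defines it.
Suppose ◇r→□r is valid. Take Rxy, Rxz and set V(r)={y}. Then ◇r at x, so □r at x, so r at z, i.e. z=y.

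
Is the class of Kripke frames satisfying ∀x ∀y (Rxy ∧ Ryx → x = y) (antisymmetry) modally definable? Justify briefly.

No — not modally definable

Any modally definable frame class is closed under surjective bounded morphisms.
The 4-cycle (worlds a,b,c,d with a→b→c→d→a) is antisymmetric. Sending even-indexed worlds to s and odd-indexed worlds to t is a surjective bounded morphism onto the two-world frame with s↔t, which is not antisymmetric.
So no modal formula (or set of formulas) defines exactly the antisymmetric frames.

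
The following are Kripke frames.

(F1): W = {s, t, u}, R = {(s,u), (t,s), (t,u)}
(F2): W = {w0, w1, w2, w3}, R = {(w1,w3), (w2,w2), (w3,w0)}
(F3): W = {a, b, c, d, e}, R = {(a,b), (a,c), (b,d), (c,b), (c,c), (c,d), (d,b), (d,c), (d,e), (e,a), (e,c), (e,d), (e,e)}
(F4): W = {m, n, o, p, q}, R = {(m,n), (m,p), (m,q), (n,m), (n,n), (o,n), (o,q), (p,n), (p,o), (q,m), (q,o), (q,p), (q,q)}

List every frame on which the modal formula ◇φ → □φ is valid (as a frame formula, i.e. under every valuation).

Frame correspondent (Sahlqvist): ∀x ∀y ∀z (Rxy ∧ Rxz → y = z) — i.e. partial functionality.
(F1): fails — t sees both s and u.
(F2): satisfies the condition.
(F3): fails — a sees both b and c.
(F4): fails — m sees both n and p.
Valid on: (F2).

(F2)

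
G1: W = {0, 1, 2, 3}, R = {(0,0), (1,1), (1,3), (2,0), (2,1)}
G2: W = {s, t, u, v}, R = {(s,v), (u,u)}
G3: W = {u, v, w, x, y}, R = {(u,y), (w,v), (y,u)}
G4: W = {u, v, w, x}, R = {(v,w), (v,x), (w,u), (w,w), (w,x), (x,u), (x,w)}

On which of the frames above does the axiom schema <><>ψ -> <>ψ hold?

Frame correspondent (Sahlqvist): forall x forall y forall z (Rxy & Ryz -> Rxz) — i.e. transitivity.
G1: fails — R21 and R13 but not R23.
G2: holds.
G3: fails — Ryu and Ruy but not Ryy.
G4: fails — Rxw and Rwx but not Rxx.
Valid on: G2.

G2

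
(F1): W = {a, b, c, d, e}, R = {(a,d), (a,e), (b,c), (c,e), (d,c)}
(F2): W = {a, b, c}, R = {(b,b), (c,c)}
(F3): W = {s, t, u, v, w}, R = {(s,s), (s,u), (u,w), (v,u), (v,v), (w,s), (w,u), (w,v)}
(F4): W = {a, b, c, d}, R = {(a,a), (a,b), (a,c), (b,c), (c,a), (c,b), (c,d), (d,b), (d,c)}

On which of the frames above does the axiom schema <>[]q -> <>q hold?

This is the axiom for a generalized confluence (Geach) condition; its first-order frame correspondent is forall x forall y (xRy -> exists w (yRw & xRw)).
(F1): fails — aRd but no w with dRw and aRw.
(F2): ✓.
(F3): fails — sRu but no w* with uRw* and sRw*.
(F4): fails — bRc but no w with cRw and bRw.
Valid on: (F2).

(F2)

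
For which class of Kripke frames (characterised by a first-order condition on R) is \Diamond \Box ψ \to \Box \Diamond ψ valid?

This schema is the .2 axiom.
Its frame correspondent is convergence — \forall x \forall y \forall z (Rxy \wedge Rxz \to \exists w (Ryw \wedge Rzw)).

convergence: \forall x \forall y \forall z (Rxy \wedge Rxz \to \exists w (Ryw \wedge Rzw))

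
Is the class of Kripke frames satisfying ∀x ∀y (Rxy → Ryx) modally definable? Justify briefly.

This is a Sahlqvist condition; the B axiom q → □◇q defines it.

Definable; q → □◇q defines it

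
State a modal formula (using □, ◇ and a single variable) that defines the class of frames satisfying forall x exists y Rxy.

A defining formula is □ψ → ◇ψ (the D axiom).
Suppose □ψ→◇ψ is valid. At any x set V(ψ)=W. Then □ψ at x, so ◇ψ at x, so x has a successor.

□ψ → ◇ψ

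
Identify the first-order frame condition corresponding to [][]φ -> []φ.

density: forall x forall y (Rxy -> exists z (Rxz & Rzy))

This schema is the C4 axiom.
It corresponds to density: forall x forall y (Rxy -> exists z (Rxz & Rzy)).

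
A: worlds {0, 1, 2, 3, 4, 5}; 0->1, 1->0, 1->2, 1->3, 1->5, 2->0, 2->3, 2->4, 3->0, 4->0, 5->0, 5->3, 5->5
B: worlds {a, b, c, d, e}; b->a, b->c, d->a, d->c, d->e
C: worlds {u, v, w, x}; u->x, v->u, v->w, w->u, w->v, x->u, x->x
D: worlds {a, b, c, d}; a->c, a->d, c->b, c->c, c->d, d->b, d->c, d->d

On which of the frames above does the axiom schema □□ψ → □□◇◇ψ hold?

B, C

This is the axiom for a generalized confluence (Geach) condition; its first-order frame correspondent is ∀x ∀z (xR²z → ∃w (xR²w ∧ zR²w)).
A: fails — 0R²3 but no w with 0R²w and 3R²w.
B: satisfies the condition.
C: satisfies the condition.
D: fails — aR²b but no w with aR²w and bR²w.
Valid on: B, C.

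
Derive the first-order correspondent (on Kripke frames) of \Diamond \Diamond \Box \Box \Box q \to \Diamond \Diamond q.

This is a Sahlqvist (Geach-type) schema ◇^2□^3q → □^0◇^2q.
Minimal-valuation argument: fix x; take any y with xR^2y and any z with xR^0z. Set V(q) to the set of worlds R-reachable from y in exactly 3 steps. Then □^3q holds at y, so the antecedent holds at x; validity forces ◇^2q at z, giving a w with zR^2w and yR^3w.
First-order correspondent: \forall x \forall y (x R^2 y \to \exists w (y R^3 w \wedge x R^2 w)).

\forall x \forall y (x R^2 y \to \exists w (y R^3 w \wedge x R^2 w))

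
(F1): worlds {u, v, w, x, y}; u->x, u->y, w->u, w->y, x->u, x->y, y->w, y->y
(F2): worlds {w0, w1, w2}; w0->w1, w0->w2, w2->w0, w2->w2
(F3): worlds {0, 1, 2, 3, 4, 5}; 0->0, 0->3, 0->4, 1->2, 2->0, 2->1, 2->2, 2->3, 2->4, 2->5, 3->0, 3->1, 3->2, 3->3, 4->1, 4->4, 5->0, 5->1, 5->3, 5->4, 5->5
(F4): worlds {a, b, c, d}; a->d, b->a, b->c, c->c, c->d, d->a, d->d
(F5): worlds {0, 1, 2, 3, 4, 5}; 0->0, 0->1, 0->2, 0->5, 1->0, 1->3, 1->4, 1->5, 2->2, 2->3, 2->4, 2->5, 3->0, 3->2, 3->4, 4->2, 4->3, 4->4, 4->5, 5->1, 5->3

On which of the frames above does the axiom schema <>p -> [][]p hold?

The schema corresponds to a generalized confluence (Geach) condition: forall x forall y forall z ((xRy & x R^2 z) -> exists w (y = w & z = w)).
(F1): fails — uRx, uR²u but x ≠ u.
(F2): fails — w0Rw1, w0R²w0 but w1 ≠ w0.
(F3): fails — 0R0, 0R²1 but 0 ≠ 1.
(F4): fails — aRd, aR²a but d ≠ a.
(F5): fails — 0R0, 0R²1 but 0 ≠ 1.

none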